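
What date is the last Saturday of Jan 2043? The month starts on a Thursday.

Jan 31, 2043

Jan 2043 begins on a Thursday, so the first Saturday is Jan 3 (2 days later).
Jan 2043 has 31 days. Adding weeks: 3, 10, 17, 24, 31 — the last one ≤ 31 is the 31st.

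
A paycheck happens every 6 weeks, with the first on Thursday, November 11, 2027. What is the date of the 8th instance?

The 8th occurrence is 7 intervals after the first: 7 × 42 = 294 days after November 11, 2027.
November has 30 days — 19 days to the end of November leaves 275.
December has 31 days (244 left).
January has 31 days (213 left).
February has 29 days (184 left).
March has 31 days (153 left).
April has 30 days (123 left).
May has 31 days (92 left).
June has 30 days (62 left).
July has 31 days (31 left).
31 days into August → August 31, 2028.

August 31, 2028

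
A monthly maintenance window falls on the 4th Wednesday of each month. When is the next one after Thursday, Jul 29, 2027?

Aug 25, 2027

Jul 2027 starts on a Thursday; its first Wednesday is the 7th, so the 4th Wednesday is the 28th — Jul 28, 2027.
That is not after Jul 29, 2027, so look at Aug 2027.
Aug 2027 starts on a Sunday; its first Wednesday is the 4th, so the 4th Wednesday is the 25th — Aug 25, 2027.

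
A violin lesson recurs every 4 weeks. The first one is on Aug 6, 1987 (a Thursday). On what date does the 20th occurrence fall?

The 20th occurrence is 19 intervals after the first: 19 × 28 = 532 days after Aug 6, 1987.
Aug has 31 days — 25 days to the end of Aug leaves 507.
From end of Aug to end of 1987 is 122 days (385 left).
1988 has 366 days (19 left).
19 days into Jan → Jan 19, 1989.

Jan 19, 1989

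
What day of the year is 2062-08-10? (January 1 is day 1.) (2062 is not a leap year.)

Days in months before August: 31 + 28 + 31 + 30 + 31 + 30 + 31 = 212.
Plus 10 days into August → day 222.

222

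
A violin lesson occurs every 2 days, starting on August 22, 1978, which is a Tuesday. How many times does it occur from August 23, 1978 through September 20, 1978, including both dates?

Occurrences land 2·i days after August 22, 1978 for i = 0, 1, 2, …
August 23, 1978 is 1 day after the start; 1 ÷ 2 = 0 remainder 1; since the remainder is 1, round up to i = 1. First occurrence in the window: #2 on August 24, 1978 (1×2 = 2 days in).
September 20, 1978 is 29 days after the start; 29 ÷ 2 = 14 remainder 1. Last occurrence in the window: #15 on September 19, 1978.
Occurrences #2 through #15: 14 in total.

14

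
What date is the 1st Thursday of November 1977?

The first Thursday of November 1977 is November 3.

1977-11-03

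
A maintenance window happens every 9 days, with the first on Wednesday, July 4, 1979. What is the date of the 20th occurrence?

The 20th occurrence is 19 intervals after the first: 19 × 9 = 171 days after July 4, 1979.
July has 31 days — 27 days to the end of July leaves 144.
August has 31 days (113 left).
September has 30 days (83 left).
October has 31 days (52 left).
November has 30 days (22 left).
22 days into December → December 22, 1979.

December 22, 1979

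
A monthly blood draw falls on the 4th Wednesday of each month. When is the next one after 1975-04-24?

April 1975 starts on a Tuesday; its first Wednesday is the 2nd, so the 4th Wednesday is the 23rd — 1975-04-23.
That is not after 1975-04-24, so look at May 1975.
May 1975 starts on a Thursday; its first Wednesday is the 7th, so the 4th Wednesday is the 28th — 1975-05-28.

1975-05-28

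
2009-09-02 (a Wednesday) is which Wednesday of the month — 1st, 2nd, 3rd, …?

1st

Day 2 falls in week ⌈2/7⌉ of the month.
Days 1–7 hold the 1st Wednesday, 8–14 the 2nd, 15–21 the 3rd, 22–28 the 4th, 29–31 the 5th.
2 is in the range for the 1st.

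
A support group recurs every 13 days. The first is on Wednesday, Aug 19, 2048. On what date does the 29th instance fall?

Aug 18, 2049

The 29th occurrence is 28 intervals after the first: 28 × 13 = 364 days after Aug 19, 2048.
Aug has 31 days — 12 days to the end of Aug leaves 352.
Sep has 30 days (322 left).
Oct has 31 days (291 left).
Nov has 30 days (261 left).
Dec has 31 days (230 left).
Jan has 31 days (199 left).
Feb has 28 days (171 left).
Mar has 31 days (140 left).
Apr has 30 days (110 left).
May has 31 days (79 left).
Jun has 30 days (49 left).
Jul has 31 days (18 left).
18 days into Aug → Aug 18, 2049.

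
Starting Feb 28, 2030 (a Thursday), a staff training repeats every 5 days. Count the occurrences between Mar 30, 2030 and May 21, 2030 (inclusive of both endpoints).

11

Occurrences land 5·i days after Feb 28, 2030 for i = 0, 1, 2, …
Mar 30, 2030 is 30 days after the start; 30 ÷ 5 = 6 remainder 0. First occurrence in the window: #7 on Mar 30, 2030 (6×5 = 30 days in).
May 21, 2030 is 82 days after the start; 82 ÷ 5 = 16 remainder 2. Last occurrence in the window: #17 on May 19, 2030.
Occurrences #7 through #17: 11 in total.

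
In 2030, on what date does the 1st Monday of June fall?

June 2030 begins on a Saturday, so the first Monday is June 3 (2 days later).

3 June 2030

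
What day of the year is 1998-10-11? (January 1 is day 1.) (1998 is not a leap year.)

284

Days in months before October: 31 + 28 + 31 + 30 + 31 + 30 + 31 + 31 + 30 = 273.
Plus 11 days into October → day 284.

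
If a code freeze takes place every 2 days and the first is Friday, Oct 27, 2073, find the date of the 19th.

The 19th occurrence is 18 intervals after the first: 18 × 2 = 36 days after Oct 27, 2073.
Oct has 31 days — 4 days to the end of Oct leaves 32.
Nov has 30 days (2 left).
2 days into Dec → Dec 2, 2073.

Dec 2, 2073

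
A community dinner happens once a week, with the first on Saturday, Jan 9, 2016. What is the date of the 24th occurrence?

The 24th occurrence is 23 intervals after the first: 23 × 7 = 161 days after Jan 9, 2016.
Jan has 31 days — 22 days to the end of Jan leaves 139.
Feb has 29 days (110 left).
Mar has 31 days (79 left).
Apr has 30 days (49 left).
May has 31 days (18 left).
18 days into Jun → Jun 18, 2016.

Jun 18, 2016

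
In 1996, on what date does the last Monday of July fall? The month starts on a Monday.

July 29, 1996

July 1996 begins on a Monday, so the first Monday is July 1.
July 1996 has 31 days. Adding weeks: 1, 8, 15, 22, 29 — the last one ≤ 31 is the 29th.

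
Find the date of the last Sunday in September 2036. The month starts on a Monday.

September 2036 begins on a Monday, so the first Sunday is September 7 (6 days later).
September 2036 has 30 days. Adding weeks: 7, 14, 21, 28 — the last one ≤ 30 is the 28th.

2036-09-28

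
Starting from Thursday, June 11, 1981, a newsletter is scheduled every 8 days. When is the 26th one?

December 28, 1981

The 26th occurrence is 25 intervals after the first: 25 × 8 = 200 days after June 11, 1981.
June has 30 days — 19 days to the end of June leaves 181.
July has 31 days (150 left).
August has 31 days (119 left).
September has 30 days (89 left).
October has 31 days (58 left).
November has 30 days (28 left).
28 days into December → December 28, 1981.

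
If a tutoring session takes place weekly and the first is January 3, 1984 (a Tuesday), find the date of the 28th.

July 10, 1984

The 28th occurrence is 27 intervals after the first: 27 × 7 = 189 days after January 3, 1984.
January has 31 days — 28 days to the end of January leaves 161.
February has 29 days (132 left).
March has 31 days (101 left).
April has 30 days (71 left).
May has 31 days (40 left).
June has 30 days (10 left).
10 days into July → July 10, 1984.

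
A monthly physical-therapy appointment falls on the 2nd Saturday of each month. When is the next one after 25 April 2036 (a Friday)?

April 2036 starts on a Tuesday; its first Saturday is the 5th, so the 2nd Saturday is the 12th — 12 April 2036.
That is not after 25 April 2036, so look at May 2036.
May 2036 starts on a Thursday; its first Saturday is the 3rd, so the 2nd Saturday is the 10th — 10 May 2036.

10 May 2036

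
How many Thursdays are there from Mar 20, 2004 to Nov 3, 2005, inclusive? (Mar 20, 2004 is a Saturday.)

Mar 20, 2004 is a Saturday; the first Thursday on or after it is Mar 25, 2004 (5 days later).
From Mar 25, 2004 to Nov 3, 2005: 281 + 307 = 588 days (rest of 2004, to Nov 3, 2005 in 2005).
588 ÷ 7 = 84 full weeks with remainder 0, so 84 more Thursdays after the first → 85.

85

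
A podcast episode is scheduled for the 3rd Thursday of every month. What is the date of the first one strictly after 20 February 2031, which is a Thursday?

February 2031 starts on a Saturday; its first Thursday is the 6th, so the 3rd Thursday is the 20th — 20 February 2031.
That is not after 20 February 2031, so look at March 2031.
March 2031 starts on a Saturday; its first Thursday is the 6th, so the 3rd Thursday is the 20th — 20 March 2031.

20 March 2031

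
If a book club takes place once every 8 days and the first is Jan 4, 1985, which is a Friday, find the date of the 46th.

The 46th occurrence is 45 intervals after the first: 45 × 8 = 360 days after Jan 4, 1985.
Jan has 31 days — 27 days to the end of Jan leaves 333.
Feb has 28 days (305 left).
Mar has 31 days (274 left).
Apr has 30 days (244 left).
May has 31 days (213 left).
Jun has 30 days (183 left).
Jul has 31 days (152 left).
Aug has 31 days (121 left).
Sep has 30 days (91 left).
Oct has 31 days (60 left).
Nov has 30 days (30 left).
30 days into Dec → Dec 30, 1985.

Dec 30, 1985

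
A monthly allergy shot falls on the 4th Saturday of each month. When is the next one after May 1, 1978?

May 1978 starts on a Monday; its first Saturday is the 6th, so the 4th Saturday is the 27th — May 27, 1978.
May 27, 1978 is after May 1, 1978, so that is the next one.

May 27, 1978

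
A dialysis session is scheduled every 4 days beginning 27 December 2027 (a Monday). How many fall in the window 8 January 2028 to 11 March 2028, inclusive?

Occurrences land 4·i days after 27 December 2027 for i = 0, 1, 2, …
8 January 2028 is 12 days after the start; 12 ÷ 4 = 3 remainder 0. First occurrence in the window: #4 on 8 January 2028 (3×4 = 12 days in).
11 March 2028 is 75 days after the start; 75 ÷ 4 = 18 remainder 3. Last occurrence in the window: #19 on 8 March 2028.
Occurrences #4 through #19: 16 in total.

16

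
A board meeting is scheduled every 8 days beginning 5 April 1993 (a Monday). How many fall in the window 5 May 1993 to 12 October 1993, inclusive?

20

Occurrences land 8·i days after 5 April 1993 for i = 0, 1, 2, …
5 May 1993 is 30 days after the start; 30 ÷ 8 = 3 remainder 6; since the remainder is 6, round up to i = 4. First occurrence in the window: #5 on 7 May 1993 (4×8 = 32 days in).
12 October 1993 is 190 days after the start; 190 ÷ 8 = 23 remainder 6. Last occurrence in the window: #24 on 6 October 1993.
Occurrences #5 through #24: 20 in total.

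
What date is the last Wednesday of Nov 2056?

Nov 29, 2056

The first Wednesday of Nov 2056 is Nov 1.
Nov 2056 has 30 days. Adding weeks: 1, 8, 15, 22, 29 — the last one ≤ 30 is the 29th.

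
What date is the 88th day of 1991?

January has 31 days (88 − 31 = 57 remain).
February has 28 days (57 − 28 = 29 remain).
29 into March → March 29.

March 29, 1991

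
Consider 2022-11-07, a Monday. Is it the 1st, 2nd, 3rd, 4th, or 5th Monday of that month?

1st

Day 7 falls in week ⌈7/7⌉ of the month.
Days 1–7 hold the 1st Monday, 8–14 the 2nd, 15–21 the 3rd, 22–28 the 4th, 29–31 the 5th.
7 is in the range for the 1st.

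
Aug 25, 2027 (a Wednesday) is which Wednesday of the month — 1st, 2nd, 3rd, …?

Day 25 falls in week ⌈25/7⌉ of the month.
Days 1–7 hold the 1st Wednesday, 8–14 the 2nd, 15–21 the 3rd, 22–28 the 4th, 29–31 the 5th.
25 is in the range for the 4th.

4th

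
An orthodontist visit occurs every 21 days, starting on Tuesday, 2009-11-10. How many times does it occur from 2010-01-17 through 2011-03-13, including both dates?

Occurrences land 21·i days after 2009-11-10 for i = 0, 1, 2, …
2010-01-17 is 68 days after the start; 68 ÷ 21 = 3 remainder 5; since the remainder is 5, round up to i = 4. First occurrence in the window: #5 on 2010-02-02 (4×21 = 84 days in).
2011-03-13 is 488 days after the start; 488 ÷ 21 = 23 remainder 5. Last occurrence in the window: #24 on 2011-03-08.
Occurrences #5 through #24: 20 in total.

20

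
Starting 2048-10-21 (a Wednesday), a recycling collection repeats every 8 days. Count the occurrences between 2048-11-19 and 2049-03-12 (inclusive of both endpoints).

14

Occurrences land 8·i days after 2048-10-21 for i = 0, 1, 2, …
2048-11-19 is 29 days after the start; 29 ÷ 8 = 3 remainder 5; since the remainder is 5, round up to i = 4. First occurrence in the window: #5 on 2048-11-22 (4×8 = 32 days in).
2049-03-12 is 142 days after the start; 142 ÷ 8 = 17 remainder 6. Last occurrence in the window: #18 on 2049-03-06.
Occurrences #5 through #18: 14 in total.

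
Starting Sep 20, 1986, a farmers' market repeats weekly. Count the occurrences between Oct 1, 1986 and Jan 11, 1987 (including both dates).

Occurrences land 7·i days after Sep 20, 1986 for i = 0, 1, 2, …
Oct 1, 1986 is 11 days after the start; 11 ÷ 7 = 1 remainder 4; since the remainder is 4, round up to i = 2. First occurrence in the window: #3 on Oct 4, 1986 (2×7 = 14 days in).
Jan 11, 1987 is 113 days after the start; 113 ÷ 7 = 16 remainder 1. Last occurrence in the window: #17 on Jan 10, 1987.
Occurrences #3 through #17: 15 in total.

15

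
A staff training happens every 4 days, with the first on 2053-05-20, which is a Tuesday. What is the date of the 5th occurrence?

The 5th occurrence is 4 intervals after the first: 4 × 4 = 16 days after 2053-05-20.
May has 31 days — 11 days to the end of May leaves 5.
5 days into June → 2053-06-05.

2053-06-05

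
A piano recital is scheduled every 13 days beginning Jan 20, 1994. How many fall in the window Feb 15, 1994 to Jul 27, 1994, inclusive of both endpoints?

Occurrences land 13·i days after Jan 20, 1994 for i = 0, 1, 2, …
Feb 15, 1994 is 26 days after the start; 26 ÷ 13 = 2 remainder 0. First occurrence in the window: #3 on Feb 15, 1994 (2×13 = 26 days in).
Jul 27, 1994 is 188 days after the start; 188 ÷ 13 = 14 remainder 6. Last occurrence in the window: #15 on Jul 21, 1994.
Occurrences #3 through #15: 13 in total.

13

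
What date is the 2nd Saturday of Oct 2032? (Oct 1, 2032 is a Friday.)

Oct 9, 2032

Oct 2032 begins on a Friday, so the first Saturday is Oct 2 (1 day later).
The 2nd Saturday is 1 weeks later: 2 + 7 = 9.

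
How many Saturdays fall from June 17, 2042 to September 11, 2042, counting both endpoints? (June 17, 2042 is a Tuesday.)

12

June 17, 2042 is a Tuesday; the first Saturday on or after it is June 21, 2042 (4 days later).
From June 21, 2042 to September 11, 2042: 9 + 31 + 31 + 11 = 82 days (rest of June, July, August, September).
82 ÷ 7 = 11 full weeks with remainder 5, so 11 more Saturdays after the first → 12.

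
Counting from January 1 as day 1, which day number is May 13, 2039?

133

Days in months before May: 31 + 28 + 31 + 30 = 120.
Plus 13 days into May → day 133.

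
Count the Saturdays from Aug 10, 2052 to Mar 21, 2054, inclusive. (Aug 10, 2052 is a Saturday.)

85

Aug 10, 2052 is a Saturday; the first Saturday on or after it is Aug 10, 2052.
From Aug 10, 2052 to Mar 21, 2054: 143 + 365 + 80 = 588 days (rest of 2052, 2053, to Mar 21, 2054 in 2054).
588 ÷ 7 = 84 full weeks with remainder 0, so 84 more Saturdays after the first → 85.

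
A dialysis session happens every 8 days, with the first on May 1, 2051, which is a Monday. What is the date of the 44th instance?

The 44th occurrence is 43 intervals after the first: 43 × 8 = 344 days after May 1, 2051.
May has 31 days — 30 days to the end of May leaves 314.
June has 30 days (284 left).
July has 31 days (253 left).
August has 31 days (222 left).
September has 30 days (192 left).
October has 31 days (161 left).
November has 30 days (131 left).
December has 31 days (100 left).
January has 31 days (69 left).
February has 29 days (40 left).
March has 31 days (9 left).
9 days into April → April 9, 2052.

April 9, 2052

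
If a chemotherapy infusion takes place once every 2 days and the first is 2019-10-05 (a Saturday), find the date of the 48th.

The 48th occurrence is 47 intervals after the first: 47 × 2 = 94 days after 2019-10-05.
October has 31 days — 26 days to the end of October leaves 68.
November has 30 days (38 left).
December has 31 days (7 left).
7 days into January → 2020-01-07.

2020-01-07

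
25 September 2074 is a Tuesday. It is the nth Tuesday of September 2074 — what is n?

Day 25 falls in week ⌈25/7⌉ of the month.
Days 1–7 hold the 1st Tuesday, 8–14 the 2nd, 15–21 the 3rd, 22–28 the 4th, 29–31 the 5th.
25 is in the range for the 4th.

4th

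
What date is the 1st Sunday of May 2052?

May 2052 begins on a Wednesday, so the first Sunday is May 5 (4 days later).

5 May 2052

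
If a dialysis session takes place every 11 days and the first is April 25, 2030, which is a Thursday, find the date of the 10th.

August 2, 2030

The 10th occurrence is 9 intervals after the first: 9 × 11 = 99 days after April 25, 2030.
April has 30 days — 5 days to the end of April leaves 94.
May has 31 days (63 left).
June has 30 days (33 left).
July has 31 days (2 left).
2 days into August → August 2, 2030.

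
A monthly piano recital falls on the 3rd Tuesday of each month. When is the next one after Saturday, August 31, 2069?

September 17, 2069

August 2069 starts on a Thursday; its first Tuesday is the 6th, so the 3rd Tuesday is the 20th — August 20, 2069.
That is not after August 31, 2069, so look at September 2069.
September 2069 starts on a Sunday; its first Tuesday is the 3rd, so the 3rd Tuesday is the 17th — September 17, 2069.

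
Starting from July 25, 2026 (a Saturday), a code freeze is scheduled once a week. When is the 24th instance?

January 2, 2027

The 24th occurrence is 23 intervals after the first: 23 × 7 = 161 days after July 25, 2026.
July has 31 days — 6 days to the end of July leaves 155.
August has 31 days (124 left).
September has 30 days (94 left).
October has 31 days (63 left).
November has 30 days (33 left).
December has 31 days (2 left).
2 days into January → January 2, 2027.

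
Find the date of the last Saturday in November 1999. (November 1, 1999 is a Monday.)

1999-11-27

November 1999 begins on a Monday, so the first Saturday is November 6 (5 days later).
November 1999 has 30 days. Adding weeks: 6, 13, 20, 27 — the last one ≤ 30 is the 27th.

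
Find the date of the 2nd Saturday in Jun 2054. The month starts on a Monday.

Jun 13, 2054

Jun 2054 begins on a Monday, so the first Saturday is Jun 6 (5 days later).
The 2nd Saturday is 1 weeks later: 6 + 7 = 13.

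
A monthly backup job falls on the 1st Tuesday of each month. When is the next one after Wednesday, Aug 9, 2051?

Aug 2051 starts on a Tuesday, so its 1st Tuesday is Aug 1, 2051.
That is not after Aug 9, 2051, so look at Sep 2051.
Sep 2051 starts on a Friday, so its 1st Tuesday is Sep 5, 2051 (4 days in).

Sep 5, 2051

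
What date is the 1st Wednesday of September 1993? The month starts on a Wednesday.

September 1993 begins on a Wednesday, so the first Wednesday is September 1.

September 1, 1993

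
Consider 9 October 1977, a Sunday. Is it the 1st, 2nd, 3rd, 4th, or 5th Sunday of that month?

2nd

Day 9 falls in week ⌈9/7⌉ of the month.
Days 1–7 hold the 1st Sunday, 8–14 the 2nd, 15–21 the 3rd, 22–28 the 4th, 29–31 the 5th.
9 is in the range for the 2nd.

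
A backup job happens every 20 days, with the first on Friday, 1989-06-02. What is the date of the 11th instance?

1989-12-19

The 11th occurrence is 10 intervals after the first: 10 × 20 = 200 days after 1989-06-02.
June has 30 days — 28 days to the end of June leaves 172.
July has 31 days (141 left).
August has 31 days (110 left).
September has 30 days (80 left).
October has 31 days (49 left).
November has 30 days (19 left).
19 days into December → 1989-12-19.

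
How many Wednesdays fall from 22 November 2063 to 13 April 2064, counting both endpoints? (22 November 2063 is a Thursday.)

22 November 2063 is a Thursday; the first Wednesday on or after it is 28 November 2063 (6 days later).
From 28 November 2063 to 13 April 2064: 2 + 31 + 31 + 29 + 31 + 13 = 137 days (rest of November, December, January, February, March, April).
137 ÷ 7 = 19 full weeks with remainder 4, so 19 more Wednesdays after the first → 20.

20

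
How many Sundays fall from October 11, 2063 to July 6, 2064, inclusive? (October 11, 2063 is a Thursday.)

October 11, 2063 is a Thursday; the first Sunday on or after it is October 14, 2063 (3 days later).
From October 14, 2063 to July 6, 2064: 17 + 30 + 31 + 31 + 29 + 31 + 30 + 31 + 30 + 6 = 266 days (rest of October, November, December, January, February, March, April, May, June, July).
266 ÷ 7 = 38 full weeks with remainder 0, so 38 more Sundays after the first → 39.

39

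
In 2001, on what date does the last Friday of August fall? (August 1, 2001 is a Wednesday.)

31 August 2001

August 2001 begins on a Wednesday, so the first Friday is August 3 (2 days later).
August 2001 has 31 days. Adding weeks: 3, 10, 17, 24, 31 — the last one ≤ 31 is the 31st.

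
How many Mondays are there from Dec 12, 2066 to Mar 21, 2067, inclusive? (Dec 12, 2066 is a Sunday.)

Dec 12, 2066 is a Sunday; the first Monday on or after it is Dec 13, 2066 (1 day later).
From Dec 13, 2066 to Mar 21, 2067: 18 + 31 + 28 + 21 = 98 days (rest of Dec, Jan, Feb, Mar).
98 ÷ 7 = 14 full weeks with remainder 0, so 14 more Mondays after the first → 15.

15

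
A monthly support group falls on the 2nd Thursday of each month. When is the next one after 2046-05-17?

May 2046 starts on a Tuesday; its first Thursday is the 3rd, so the 2nd Thursday is the 10th — 2046-05-10.
That is not after 2046-05-17, so look at June 2046.
June 2046 starts on a Friday; its first Thursday is the 7th, so the 2nd Thursday is the 14th — 2046-06-14.

2046-06-14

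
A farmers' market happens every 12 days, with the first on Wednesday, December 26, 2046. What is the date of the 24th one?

September 28, 2047

The 24th occurrence is 23 intervals after the first: 23 × 12 = 276 days after December 26, 2046.
December has 31 days — 5 days to the end of December leaves 271.
January has 31 days (240 left).
February has 28 days (212 left).
March has 31 days (181 left).
April has 30 days (151 left).
May has 31 days (120 left).
June has 30 days (90 left).
July has 31 days (59 left).
August has 31 days (28 left).
28 days into September → September 28, 2047.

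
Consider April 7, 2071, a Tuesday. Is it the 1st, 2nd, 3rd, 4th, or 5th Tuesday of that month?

Day 7 falls in week ⌈7/7⌉ of the month.
Days 1–7 hold the 1st Tuesday, 8–14 the 2nd, 15–21 the 3rd, 22–28 the 4th, 29–31 the 5th.
7 is in the range for the 1st.

1st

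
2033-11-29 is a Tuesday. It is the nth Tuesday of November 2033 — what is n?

Day 29 falls in week ⌈29/7⌉ of the month.
Days 1–7 hold the 1st Tuesday, 8–14 the 2nd, 15–21 the 3rd, 22–28 the 4th, 29–31 the 5th.
29 is in the range for the 5th.

5th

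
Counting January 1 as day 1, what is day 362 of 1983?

Jan has 31 days (362 − 31 = 331 remain).
Feb has 28 days (331 − 28 = 303 remain).
Mar has 31 days (303 − 31 = 272 remain).
Apr has 30 days (272 − 30 = 242 remain).
May has 31 days (242 − 31 = 211 remain).
Jun has 30 days (211 − 30 = 181 remain).
Jul has 31 days (181 − 31 = 150 remain).
Aug has 31 days (150 − 31 = 119 remain).
Sep has 30 days (119 − 30 = 89 remain).
Oct has 31 days (89 − 31 = 58 remain).
Nov has 30 days (58 − 30 = 28 remain).
28 into Dec → Dec 28.

Dec 28, 1983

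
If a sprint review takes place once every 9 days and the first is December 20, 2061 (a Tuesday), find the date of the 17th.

May 13, 2062

The 17th occurrence is 16 intervals after the first: 16 × 9 = 144 days after December 20, 2061.
December has 31 days — 11 days to the end of December leaves 133.
January has 31 days (102 left).
February has 28 days (74 left).
March has 31 days (43 left).
April has 30 days (13 left).
13 days into May → May 13, 2062.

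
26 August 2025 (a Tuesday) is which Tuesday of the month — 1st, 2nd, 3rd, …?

Day 26 falls in week ⌈26/7⌉ of the month.
Days 1–7 hold the 1st Tuesday, 8–14 the 2nd, 15–21 the 3rd, 22–28 the 4th, 29–31 the 5th.
26 is in the range for the 4th.

4th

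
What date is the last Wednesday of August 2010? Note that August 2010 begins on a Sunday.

August 2010 begins on a Sunday, so the first Wednesday is August 4 (3 days later).
August 2010 has 31 days. Adding weeks: 4, 11, 18, 25 — the last one ≤ 31 is the 25th.

25 August 2010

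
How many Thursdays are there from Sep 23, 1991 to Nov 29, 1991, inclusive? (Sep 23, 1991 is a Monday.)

10

Sep 23, 1991 is a Monday; the first Thursday on or after it is Sep 26, 1991 (3 days later).
From Sep 26, 1991 to Nov 29, 1991: 4 + 31 + 29 = 64 days (rest of Sep, Oct, Nov).
64 ÷ 7 = 9 full weeks with remainder 1, so 9 more Thursdays after the first → 10.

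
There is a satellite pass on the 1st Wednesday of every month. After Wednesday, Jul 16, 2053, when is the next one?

Aug 6, 2053

Jul 2053 starts on a Tuesday, so its 1st Wednesday is Jul 2, 2053 (1 day in).
That is not after Jul 16, 2053, so look at Aug 2053.
Aug 2053 starts on a Friday, so its 1st Wednesday is Aug 6, 2053 (5 days in).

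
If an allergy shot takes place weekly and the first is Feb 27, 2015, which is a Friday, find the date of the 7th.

The 7th occurrence is 6 intervals after the first: 6 × 7 = 42 days after Feb 27, 2015.
Feb has 28 days — 1 day to the end of Feb leaves 41.
Mar has 31 days (10 left).
10 days into Apr → Apr 10, 2015.

Apr 10, 2015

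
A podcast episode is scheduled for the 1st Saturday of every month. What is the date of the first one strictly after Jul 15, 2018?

Jul 2018 starts on a Sunday, so its 1st Saturday is Jul 7, 2018 (6 days in).
That is not after Jul 15, 2018, so look at Aug 2018.
Aug 2018 starts on a Wednesday, so its 1st Saturday is Aug 4, 2018 (3 days in).

Aug 4, 2018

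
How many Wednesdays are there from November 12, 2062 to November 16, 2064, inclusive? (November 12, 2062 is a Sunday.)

105

November 12, 2062 is a Sunday; the first Wednesday on or after it is November 15, 2062 (3 days later).
From November 15, 2062 to November 16, 2064: 46 + 365 + 321 = 732 days (rest of 2062, 2063, to November 16, 2064 in 2064).
732 ÷ 7 = 104 full weeks with remainder 4, so 104 more Wednesdays after the first → 105.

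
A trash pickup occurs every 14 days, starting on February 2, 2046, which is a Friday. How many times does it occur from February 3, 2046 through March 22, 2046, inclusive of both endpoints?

3

Occurrences land 14·i days after February 2, 2046 for i = 0, 1, 2, …
February 3, 2046 is 1 day after the start; 1 ÷ 14 = 0 remainder 1; since the remainder is 1, round up to i = 1. First occurrence in the window: #2 on February 16, 2046 (1×14 = 14 days in).
March 22, 2046 is 48 days after the start; 48 ÷ 14 = 3 remainder 6. Last occurrence in the window: #4 on March 16, 2046.
Occurrences #2 through #4: 3 in total.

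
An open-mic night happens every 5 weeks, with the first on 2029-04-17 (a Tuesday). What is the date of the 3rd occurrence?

The 3rd occurrence is 2 intervals after the first: 2 × 35 = 70 days after 2029-04-17.
April has 30 days — 13 days to the end of April leaves 57.
May has 31 days (26 left).
26 days into June → 2029-06-26.

2029-06-26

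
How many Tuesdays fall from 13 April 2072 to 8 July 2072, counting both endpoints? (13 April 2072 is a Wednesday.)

12

13 April 2072 is a Wednesday; the first Tuesday on or after it is 19 April 2072 (6 days later).
From 19 April 2072 to 8 July 2072: 11 + 31 + 30 + 8 = 80 days (rest of April, May, June, July).
80 ÷ 7 = 11 full weeks with remainder 3, so 11 more Tuesdays after the first → 12.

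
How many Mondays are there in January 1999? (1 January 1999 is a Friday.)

1 January 1999 is a Friday; the first Monday on or after it is 4 January 1999 (3 days later).
From 4 January 1999 to 31 January 1999 is 31 − 4 = 27 days.
27 ÷ 7 = 3 full weeks with remainder 6, so 3 more Mondays after the first → 4.

4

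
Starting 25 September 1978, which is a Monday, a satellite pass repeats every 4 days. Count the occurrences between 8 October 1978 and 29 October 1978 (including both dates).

5

Occurrences land 4·i days after 25 September 1978 for i = 0, 1, 2, …
8 October 1978 is 13 days after the start; 13 ÷ 4 = 3 remainder 1; since the remainder is 1, round up to i = 4. First occurrence in the window: #5 on 11 October 1978 (4×4 = 16 days in).
29 October 1978 is 34 days after the start; 34 ÷ 4 = 8 remainder 2. Last occurrence in the window: #9 on 27 October 1978.
Occurrences #5 through #9: 5 in total.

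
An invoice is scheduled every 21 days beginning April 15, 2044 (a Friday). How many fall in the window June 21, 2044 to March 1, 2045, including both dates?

Occurrences land 21·i days after April 15, 2044 for i = 0, 1, 2, …
June 21, 2044 is 67 days after the start; 67 ÷ 21 = 3 remainder 4; since the remainder is 4, round up to i = 4. First occurrence in the window: #5 on July 8, 2044 (4×21 = 84 days in).
March 1, 2045 is 320 days after the start; 320 ÷ 21 = 15 remainder 5. Last occurrence in the window: #16 on February 24, 2045.
Occurrences #5 through #16: 12 in total.

12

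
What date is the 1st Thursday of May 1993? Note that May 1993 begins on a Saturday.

May 1993 begins on a Saturday, so the first Thursday is May 6 (5 days later).

1993-05-06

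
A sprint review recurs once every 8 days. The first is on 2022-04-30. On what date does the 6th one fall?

The 6th occurrence is 5 intervals after the first: 5 × 8 = 40 days after 2022-04-30.
April has 30 days — 0 days to the end of April leaves 40.
May has 31 days (9 left).
9 days into June → 2022-06-09.

2022-06-09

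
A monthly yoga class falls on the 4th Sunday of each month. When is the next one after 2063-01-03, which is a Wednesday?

2063-01-28

January 2063 starts on a Monday; its first Sunday is the 7th, so the 4th Sunday is the 28th — 2063-01-28.
2063-01-28 is after 2063-01-03, so that is the next one.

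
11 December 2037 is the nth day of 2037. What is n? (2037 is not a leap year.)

345

Days in months before December: 31 + 28 + 31 + 30 + 31 + 30 + 31 + 31 + 30 + 31 + 30 = 334.
Plus 11 days into December → day 345.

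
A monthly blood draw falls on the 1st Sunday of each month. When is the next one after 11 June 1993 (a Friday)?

4 July 1993

June 1993 starts on a Tuesday, so its 1st Sunday is 6 June 1993 (5 days in).
That is not after 11 June 1993, so look at July 1993.
July 1993 starts on a Thursday, so its 1st Sunday is 4 July 1993 (3 days in).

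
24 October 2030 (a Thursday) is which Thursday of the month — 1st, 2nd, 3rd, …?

Day 24 falls in week ⌈24/7⌉ of the month.
Days 1–7 hold the 1st Thursday, 8–14 the 2nd, 15–21 the 3rd, 22–28 the 4th, 29–31 the 5th.
24 is in the range for the 4th.

4th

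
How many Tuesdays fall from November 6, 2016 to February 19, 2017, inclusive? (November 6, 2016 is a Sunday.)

15

November 6, 2016 is a Sunday; the first Tuesday on or after it is November 8, 2016 (2 days later).
From November 8, 2016 to February 19, 2017: 22 + 31 + 31 + 19 = 103 days (rest of November, December, January, February).
103 ÷ 7 = 14 full weeks with remainder 5, so 14 more Tuesdays after the first → 15.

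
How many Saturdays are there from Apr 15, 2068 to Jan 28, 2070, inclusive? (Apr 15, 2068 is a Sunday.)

Apr 15, 2068 is a Sunday; the first Saturday on or after it is Apr 21, 2068 (6 days later).
From Apr 21, 2068 to Jan 28, 2070: 254 + 365 + 28 = 647 days (rest of 2068, 2069, to Jan 28, 2070 in 2070).
647 ÷ 7 = 92 full weeks with remainder 3, so 92 more Saturdays after the first → 93.

93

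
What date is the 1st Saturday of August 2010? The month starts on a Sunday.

August 2010 begins on a Sunday, so the first Saturday is August 7 (6 days later).

2010-08-07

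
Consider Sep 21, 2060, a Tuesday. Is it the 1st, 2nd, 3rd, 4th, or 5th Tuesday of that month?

3rd

Day 21 falls in week ⌈21/7⌉ of the month.
Days 1–7 hold the 1st Tuesday, 8–14 the 2nd, 15–21 the 3rd, 22–28 the 4th, 29–31 the 5th.
21 is in the range for the 3rd.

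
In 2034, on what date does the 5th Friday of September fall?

September 2034 begins on a Friday, so the first Friday is September 1.
The 5th Friday is 4 weeks later: 1 + 28 = 29.

September 29, 2034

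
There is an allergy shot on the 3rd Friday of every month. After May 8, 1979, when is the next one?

May 18, 1979

May 1979 starts on a Tuesday; its first Friday is the 4th, so the 3rd Friday is the 18th — May 18, 1979.
May 18, 1979 is after May 8, 1979, so that is the next one.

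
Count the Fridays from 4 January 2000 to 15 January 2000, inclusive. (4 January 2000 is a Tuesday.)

4 January 2000 is a Tuesday; the first Friday on or after it is 7 January 2000 (3 days later).
From 7 January 2000 to 15 January 2000 is 15 − 7 = 8 days.
8 ÷ 7 = 1 full weeks with remainder 1, so 1 more Fridays after the first → 2.

2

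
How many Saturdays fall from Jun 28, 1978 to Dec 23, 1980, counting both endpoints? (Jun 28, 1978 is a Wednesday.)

Jun 28, 1978 is a Wednesday; the first Saturday on or after it is Jul 1, 1978 (3 days later).
From Jul 1, 1978 to Dec 23, 1980: 183 + 365 + 358 = 906 days (rest of 1978, 1979, to Dec 23, 1980 in 1980).
906 ÷ 7 = 129 full weeks with remainder 3, so 129 more Saturdays after the first → 130.

130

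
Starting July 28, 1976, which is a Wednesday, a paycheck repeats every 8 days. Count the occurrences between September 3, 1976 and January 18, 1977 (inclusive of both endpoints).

17

Occurrences land 8·i days after July 28, 1976 for i = 0, 1, 2, …
September 3, 1976 is 37 days after the start; 37 ÷ 8 = 4 remainder 5; since the remainder is 5, round up to i = 5. First occurrence in the window: #6 on September 6, 1976 (5×8 = 40 days in).
January 18, 1977 is 174 days after the start; 174 ÷ 8 = 21 remainder 6. Last occurrence in the window: #22 on January 12, 1977.
Occurrences #6 through #22: 17 in total.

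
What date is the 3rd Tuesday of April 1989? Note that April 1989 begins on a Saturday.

18 April 1989

April 1989 begins on a Saturday, so the first Tuesday is April 4 (3 days later).
The 3rd Tuesday is 2 weeks later: 4 + 14 = 18.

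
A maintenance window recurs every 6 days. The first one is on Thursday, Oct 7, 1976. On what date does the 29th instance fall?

The 29th occurrence is 28 intervals after the first: 28 × 6 = 168 days after Oct 7, 1976.
Oct has 31 days — 24 days to the end of Oct leaves 144.
Nov has 30 days (114 left).
Dec has 31 days (83 left).
Jan has 31 days (52 left).
Feb has 28 days (24 left).
24 days into Mar → Mar 24, 1977.

Mar 24, 1977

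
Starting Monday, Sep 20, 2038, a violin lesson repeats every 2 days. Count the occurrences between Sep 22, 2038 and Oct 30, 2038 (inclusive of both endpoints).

Occurrences land 2·i days after Sep 20, 2038 for i = 0, 1, 2, …
Sep 22, 2038 is 2 days after the start; 2 ÷ 2 = 1 remainder 0. First occurrence in the window: #2 on Sep 22, 2038 (1×2 = 2 days in).
Oct 30, 2038 is 40 days after the start; 40 ÷ 2 = 20 remainder 0. Last occurrence in the window: #21 on Oct 30, 2038.
Occurrences #2 through #21: 20 in total.

20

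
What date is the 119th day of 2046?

2046-04-29

January has 31 days (119 − 31 = 88 remain).
February has 28 days (88 − 28 = 60 remain).
March has 31 days (60 − 31 = 29 remain).
29 into April → April 29.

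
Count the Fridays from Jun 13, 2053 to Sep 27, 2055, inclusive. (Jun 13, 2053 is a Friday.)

120

Jun 13, 2053 is a Friday; the first Friday on or after it is Jun 13, 2053.
From Jun 13, 2053 to Sep 27, 2055: 201 + 365 + 270 = 836 days (rest of 2053, 2054, to Sep 27, 2055 in 2055).
836 ÷ 7 = 119 full weeks with remainder 3, so 119 more Fridays after the first → 120.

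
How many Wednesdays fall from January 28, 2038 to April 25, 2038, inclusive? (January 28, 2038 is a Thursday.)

12

January 28, 2038 is a Thursday; the first Wednesday on or after it is February 3, 2038 (6 days later).
From February 3, 2038 to April 25, 2038: 25 + 31 + 25 = 81 days (rest of February, March, April).
81 ÷ 7 = 11 full weeks with remainder 4, so 11 more Wednesdays after the first → 12.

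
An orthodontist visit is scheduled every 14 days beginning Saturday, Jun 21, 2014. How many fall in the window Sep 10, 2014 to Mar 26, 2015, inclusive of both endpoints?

14

Occurrences land 14·i days after Jun 21, 2014 for i = 0, 1, 2, …
Sep 10, 2014 is 81 days after the start; 81 ÷ 14 = 5 remainder 11; since the remainder is 11, round up to i = 6. First occurrence in the window: #7 on Sep 13, 2014 (6×14 = 84 days in).
Mar 26, 2015 is 278 days after the start; 278 ÷ 14 = 19 remainder 12. Last occurrence in the window: #20 on Mar 14, 2015.
Occurrences #7 through #20: 14 in total.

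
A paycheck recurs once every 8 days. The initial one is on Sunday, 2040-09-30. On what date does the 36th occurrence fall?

2041-07-07

The 36th occurrence is 35 intervals after the first: 35 × 8 = 280 days after 2040-09-30.
September has 30 days — 0 days to the end of September leaves 280.
October has 31 days (249 left).
November has 30 days (219 left).
December has 31 days (188 left).
January has 31 days (157 left).
February has 28 days (129 left).
March has 31 days (98 left).
April has 30 days (68 left).
May has 31 days (37 left).
June has 30 days (7 left).
7 days into July → 2041-07-07.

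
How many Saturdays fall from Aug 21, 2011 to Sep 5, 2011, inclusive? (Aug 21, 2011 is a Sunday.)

2

Aug 21, 2011 is a Sunday; the first Saturday on or after it is Aug 27, 2011 (6 days later).
From Aug 27, 2011 to Sep 5, 2011: 4 + 5 = 9 days (rest of Aug, Sep).
9 ÷ 7 = 1 full weeks with remainder 2, so 1 more Saturdays after the first → 2.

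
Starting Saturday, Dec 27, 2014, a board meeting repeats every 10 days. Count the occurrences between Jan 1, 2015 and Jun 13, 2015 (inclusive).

Occurrences land 10·i days after Dec 27, 2014 for i = 0, 1, 2, …
Jan 1, 2015 is 5 days after the start; 5 ÷ 10 = 0 remainder 5; since the remainder is 5, round up to i = 1. First occurrence in the window: #2 on Jan 6, 2015 (1×10 = 10 days in).
Jun 13, 2015 is 168 days after the start; 168 ÷ 10 = 16 remainder 8. Last occurrence in the window: #17 on Jun 5, 2015.
Occurrences #2 through #17: 16 in total.

16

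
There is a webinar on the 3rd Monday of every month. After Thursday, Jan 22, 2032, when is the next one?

Feb 16, 2032

Jan 2032 starts on a Thursday; its first Monday is the 5th, so the 3rd Monday is the 19th — Jan 19, 2032.
That is not after Jan 22, 2032, so look at Feb 2032.
Feb 2032 starts on a Sunday; its first Monday is the 2nd, so the 3rd Monday is the 16th — Feb 16, 2032.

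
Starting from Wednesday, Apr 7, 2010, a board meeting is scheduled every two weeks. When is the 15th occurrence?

Oct 20, 2010

The 15th occurrence is 14 intervals after the first: 14 × 14 = 196 days after Apr 7, 2010.
Apr has 30 days — 23 days to the end of Apr leaves 173.
May has 31 days (142 left).
Jun has 30 days (112 left).
Jul has 31 days (81 left).
Aug has 31 days (50 left).
Sep has 30 days (20 left).
20 days into Oct → Oct 20, 2010.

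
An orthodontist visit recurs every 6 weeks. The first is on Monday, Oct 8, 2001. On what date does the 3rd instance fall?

Dec 31, 2001

The 3rd occurrence is 2 intervals after the first: 2 × 42 = 84 days after Oct 8, 2001.
Oct has 31 days — 23 days to the end of Oct leaves 61.
Nov has 30 days (31 left).
31 days into Dec → Dec 31, 2001.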